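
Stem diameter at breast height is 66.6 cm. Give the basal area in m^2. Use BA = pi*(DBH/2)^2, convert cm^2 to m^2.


Formula: BA = pi * (DBH/2)^2 / 10000  (cm^2 to m^2)
Radius = DBH/2 = 66.6/2 = 33.3 cm
BA = pi * 33.3^2 / 10000
   = 3483.6807 cm^2 / 10000
   = 0.3484 m^2

0.3484


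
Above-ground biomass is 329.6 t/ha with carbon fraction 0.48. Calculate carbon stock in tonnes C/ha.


Formula: Carbon Stock = Biomass * Carbon Fraction
C = 329.6 t/ha * 0.48
C = 158.2 t C/ha

158.2


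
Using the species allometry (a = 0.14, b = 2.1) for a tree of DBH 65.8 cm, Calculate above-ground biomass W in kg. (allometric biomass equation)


Formula: W = a * DBH^b  (allometric power law)
DBH^b = 65.8^2.1 = 6580.7346
W = 0.14 * 6580.7346 = 921.3 kg

921.3


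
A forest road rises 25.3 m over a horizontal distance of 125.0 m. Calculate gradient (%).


Formula: Gradient = rise / run * 100
Gradient = 25.3 / 125.0 * 100 = 20.2%

20.2


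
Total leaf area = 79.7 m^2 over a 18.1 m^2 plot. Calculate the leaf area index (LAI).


Formula: LAI = total leaf area / ground area  (dimensionless)
LAI = 79.7 m^2 / 18.1 m^2
LAI = 4.4

4.4


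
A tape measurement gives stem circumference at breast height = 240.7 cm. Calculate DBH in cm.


Formula: DBH = C / pi
DBH = 240.7 / pi
pi = 3.14159...
DBH = 76.6 cm

76.6


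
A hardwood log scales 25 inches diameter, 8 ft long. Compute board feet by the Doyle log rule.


Doyle: BF = (D - 4)^2 * L / 16
Adjusted diameter = 25 - 4 = 21 in
(D-4)^2 = 21^2 = 441
BF = 441 * 8 / 16 = 221 BF

221


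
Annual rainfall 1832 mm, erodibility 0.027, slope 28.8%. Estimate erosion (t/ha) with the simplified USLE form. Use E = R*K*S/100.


Formula: E = R * K * S / 100  (simplified USLE)
R * K = 1832 * 0.027 = 49.464
E = 49.464 * 28.8 / 100 = 14.25 t/ha

14.25


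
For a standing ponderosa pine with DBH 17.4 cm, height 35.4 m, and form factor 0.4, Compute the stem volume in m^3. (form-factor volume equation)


Formula: V = pi * (DBH/200)^2 * H * ff
Radius = DBH/200 = 17.4/200 = 0.087 m
Radius^2 = 0.087^2 = 0.007569 m^2
V = pi * 0.007569 * 35.4 * 0.4
V = 0.337 m^3

0.337


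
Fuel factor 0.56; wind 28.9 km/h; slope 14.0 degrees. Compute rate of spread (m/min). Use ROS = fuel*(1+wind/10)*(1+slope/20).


Formula: ROS = fuel * (1 + wind/10) * (1 + slope/20)
Wind factor = 1 + 28.9/10 = 3.89
Slope factor = 1 + 14.0/20 = 1.7
ROS = 0.56 * 3.89 * 1.7 = 3.7 m/min

3.7


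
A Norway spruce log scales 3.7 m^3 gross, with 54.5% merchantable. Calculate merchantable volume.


Formula: MV = V_total * (merchantable_pct / 100)
Merchantable fraction = 54.5% / 100 = 0.545
MV = 3.7 m^3 * 0.545 = 2.017 m^3

2.017


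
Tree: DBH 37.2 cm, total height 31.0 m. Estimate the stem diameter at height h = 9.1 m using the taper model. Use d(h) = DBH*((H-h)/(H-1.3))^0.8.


Taper: d(h) = DBH * ((H - h) / (H - 1.3))^0.8
Numerator = H - h = 31.0 - 9.1 = 21.9 m
Denominator = H - 1.3 = 31.0 - 1.3 = 29.7 m
Ratio = 21.9 / 29.7 = 0.73737
d = 37.2 * 0.73737^0.8 = 29.2 cm

29.2


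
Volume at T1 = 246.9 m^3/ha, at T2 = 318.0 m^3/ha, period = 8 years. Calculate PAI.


Formula: PAI = (V_T2 - V_T1) / (T2 - T1)
Volume increment = 318.0 - 246.9 = 71.1 m^3/ha
PAI = 71.1 / 8 = 8.89 m^3/ha/year

8.89


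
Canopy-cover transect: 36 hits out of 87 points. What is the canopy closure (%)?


Formula: Canopy closure = covered points / total points * 100
Closure = 36 / 87 * 100
Closure = 0.4138 * 100 = 41.4%

41.4


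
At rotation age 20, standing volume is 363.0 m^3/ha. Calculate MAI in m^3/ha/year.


Formula: MAI = Total Volume / Stand Age
MAI = 363.0 m^3/ha / 20 years
MAI = 18.15 m^3/ha/year

18.15


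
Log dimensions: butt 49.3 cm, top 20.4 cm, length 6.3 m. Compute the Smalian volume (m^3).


Smalian: V = (A1 + A2)/2 * L,  A = pi*(D/200)^2
A1 = pi*(49.3/200)^2 = 0.19089 m^2
A2 = pi*(20.4/200)^2 = 0.032685 m^2
V = (0.19089+0.032685)/2*6.3 = 0.7043 m^3

0.7043


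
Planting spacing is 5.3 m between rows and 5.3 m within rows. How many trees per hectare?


Formula: TPH = 10000 m^2/ha / (spacing_x * spacing_y)
Area per tree = 5.3 m * 5.3 m = 28.09 m^2
TPH = 10000 / 28.09 = 356 trees/ha

356


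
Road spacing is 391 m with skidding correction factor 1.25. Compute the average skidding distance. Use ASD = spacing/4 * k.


Formula: ASD = (spacing / 4) * correction
Uncorrected distance = spacing / 4 = 391 / 4 = 97.75 m
ASD = 97.75 * 1.25 = 122 m

122


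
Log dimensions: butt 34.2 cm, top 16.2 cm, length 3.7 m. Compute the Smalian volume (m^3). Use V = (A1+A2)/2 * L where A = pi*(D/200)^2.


Smalian: V = (A1 + A2)/2 * L,  A = pi*(D/200)^2
A1 = pi*(34.2/200)^2 = 0.091863 m^2
A2 = pi*(16.2/200)^2 = 0.020612 m^2
V = (0.091863+0.020612)/2*3.7 = 0.2081 m^3

0.2081


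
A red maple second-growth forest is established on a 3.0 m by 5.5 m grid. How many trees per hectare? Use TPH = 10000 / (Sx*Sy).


Formula: TPH = 10000 m^2/ha / (spacing_x * spacing_y)
Area per tree = 3.0 m * 5.5 m = 16.5 m^2
TPH = 10000 / 16.5 = 606 trees/ha

606


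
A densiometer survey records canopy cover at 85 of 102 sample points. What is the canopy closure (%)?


Formula: Canopy closure = covered points / total points * 100
Closure = 85 / 102 * 100
Closure = 0.8333 * 100 = 83.3%

83.3


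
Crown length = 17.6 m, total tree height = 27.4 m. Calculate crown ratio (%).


Formula: Crown Ratio = (Crown Length / Total Height) * 100
CR = (17.6 m / 27.4 m) * 100
CR = 0.6423 * 100 = 64.2%

64.2


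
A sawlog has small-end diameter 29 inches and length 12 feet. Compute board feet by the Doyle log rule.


Doyle: BF = (D - 4)^2 * L / 16
Adjusted diameter = 29 - 4 = 25 in
(D-4)^2 = 25^2 = 625
BF = 625 * 12 / 16 = 469 BF

469


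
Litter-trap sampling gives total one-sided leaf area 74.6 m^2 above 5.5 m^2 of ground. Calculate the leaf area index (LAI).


Formula: LAI = total leaf area / ground area  (dimensionless)
LAI = 74.6 m^2 / 5.5 m^2
LAI = 13.56

13.56


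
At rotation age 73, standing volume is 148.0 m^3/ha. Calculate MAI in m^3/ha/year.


Formula: MAI = Total Volume / Stand Age
MAI = 148.0 m^3/ha / 73 years
MAI = 2.03 m^3/ha/year

2.03


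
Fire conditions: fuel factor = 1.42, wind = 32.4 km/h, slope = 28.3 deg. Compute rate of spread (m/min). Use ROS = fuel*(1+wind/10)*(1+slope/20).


Formula: ROS = fuel * (1 + wind/10) * (1 + slope/20)
Wind factor = 1 + 32.4/10 = 4.24
Slope factor = 1 + 28.3/20 = 2.415
ROS = 1.42 * 4.24 * 2.415 = 14.54 m/min

14.54


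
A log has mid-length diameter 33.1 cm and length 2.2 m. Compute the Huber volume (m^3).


Huber: V = Am * L,  Am = pi*(Dm/200)^2
Am = pi*(33.1/200)^2 = 0.086049 m^2
V = 0.086049*2.2 = 0.1893 m^3

0.1893


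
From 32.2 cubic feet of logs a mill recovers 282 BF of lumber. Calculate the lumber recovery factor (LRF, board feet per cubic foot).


Formula: LRF = Lumber Output (BF) / Log Input (ft^3)
LRF = 282 BF / 32.2 ft^3
LRF = 8.76 BF/ft^3

8.76


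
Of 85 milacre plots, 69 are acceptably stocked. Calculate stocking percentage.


Formula: Stocking % = stocked plots / total plots * 100
Stocking = 69 / 85 * 100
Stocking = 0.8118 * 100 = 81.2%

81.2


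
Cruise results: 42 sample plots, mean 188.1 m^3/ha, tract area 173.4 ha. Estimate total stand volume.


Formula: Total Volume = Mean Volume per ha * Total Area
Total Volume = 188.1 m^3/ha * 173.4 ha
Total Volume = 32617 m^3

32617


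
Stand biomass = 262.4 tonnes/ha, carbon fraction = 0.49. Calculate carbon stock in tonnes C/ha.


Formula: Carbon Stock = Biomass * Carbon Fraction
C = 262.4 t/ha * 0.49
C = 128.6 t C/ha

128.6


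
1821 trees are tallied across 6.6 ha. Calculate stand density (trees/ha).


Formula: Stand Density = N_trees / Area_ha
Density = 1821 trees / 6.6 ha
Density = 276 trees/ha

276


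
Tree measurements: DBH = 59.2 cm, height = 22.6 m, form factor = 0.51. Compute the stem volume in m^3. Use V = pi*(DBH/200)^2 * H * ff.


Formula: V = pi * (DBH/200)^2 * H * ff
Radius = DBH/200 = 59.2/200 = 0.296 m
Radius^2 = 0.296^2 = 0.087616 m^2
V = pi * 0.087616 * 22.6 * 0.51
V = 3.173 m^3

3.173


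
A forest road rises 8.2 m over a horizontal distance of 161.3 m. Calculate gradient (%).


Formula: Gradient = rise / run * 100
Gradient = 8.2 / 161.3 * 100 = 5.1%

5.1


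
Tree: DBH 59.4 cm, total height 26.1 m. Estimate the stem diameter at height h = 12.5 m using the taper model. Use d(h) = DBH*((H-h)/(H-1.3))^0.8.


Taper: d(h) = DBH * ((H - h) / (H - 1.3))^0.8
Numerator = H - h = 26.1 - 12.5 = 13.6 m
Denominator = H - 1.3 = 26.1 - 1.3 = 24.8 m
Ratio = 13.6 / 24.8 = 0.54839
d = 59.4 * 0.54839^0.8 = 36.7 cm

36.7


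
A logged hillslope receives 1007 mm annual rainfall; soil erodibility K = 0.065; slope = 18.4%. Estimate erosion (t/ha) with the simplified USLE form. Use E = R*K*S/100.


Formula: E = R * K * S / 100  (simplified USLE)
R * K = 1007 * 0.065 = 65.455
E = 65.455 * 18.4 / 100 = 12.04 t/ha

12.04


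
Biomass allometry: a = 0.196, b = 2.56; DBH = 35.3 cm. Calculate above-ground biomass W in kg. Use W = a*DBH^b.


Formula: W = a * DBH^b  (allometric power law)
DBH^b = 35.3^2.56 = 9168.6046
W = 0.196 * 9168.6046 = 1797.0 kg

1797.0


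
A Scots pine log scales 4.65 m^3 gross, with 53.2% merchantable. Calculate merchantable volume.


Formula: MV = V_total * (merchantable_pct / 100)
Merchantable fraction = 53.2% / 100 = 0.532
MV = 4.65 m^3 * 0.532 = 2.474 m^3

2.474


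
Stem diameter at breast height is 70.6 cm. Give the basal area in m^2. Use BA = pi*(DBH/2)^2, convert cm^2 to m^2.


Formula: BA = pi * (DBH/2)^2 / 10000  (cm^2 to m^2)
Radius = DBH/2 = 70.6/2 = 35.3 cm
BA = pi * 35.3^2 / 10000
   = 3914.7072 cm^2 / 10000
   = 0.3915 m^2

0.3915


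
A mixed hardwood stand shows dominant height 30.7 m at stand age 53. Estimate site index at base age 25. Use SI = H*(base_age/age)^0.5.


Formula: SI = H_dom * (base_age / age)^0.5
Age ratio = 25 / 53 = 0.4717
sqrt(age_ratio) = 0.6868
SI = 30.7 * 0.6868 = 21.1 m

21.1


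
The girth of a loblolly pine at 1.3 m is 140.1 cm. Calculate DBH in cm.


Formula: DBH = C / pi
DBH = 140.1 / pi
pi = 3.14159...
DBH = 44.6 cm

44.6


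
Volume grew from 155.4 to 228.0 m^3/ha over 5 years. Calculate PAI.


Formula: PAI = (V_T2 - V_T1) / (T2 - T1)
Volume increment = 228.0 - 155.4 = 72.6 m^3/ha
PAI = 72.6 / 5 = 14.52 m^3/ha/year

14.52


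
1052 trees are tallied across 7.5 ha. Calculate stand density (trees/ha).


Formula: Stand Density = N_trees / Area_ha
Density = 1052 trees / 7.5 ha
Density = 140 trees/ha

140


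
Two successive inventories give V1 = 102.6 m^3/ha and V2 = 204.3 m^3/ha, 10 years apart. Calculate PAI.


Formula: PAI = (V_T2 - V_T1) / (T2 - T1)
Volume increment = 204.3 - 102.6 = 101.7 m^3/ha
PAI = 101.7 / 10 = 10.17 m^3/ha/year

10.17


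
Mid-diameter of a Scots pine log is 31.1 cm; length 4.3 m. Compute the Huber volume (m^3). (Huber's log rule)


Huber: V = Am * L,  Am = pi*(Dm/200)^2
Am = pi*(31.1/200)^2 = 0.075964 m^2
V = 0.075964*4.3 = 0.3266 m^3

0.3266


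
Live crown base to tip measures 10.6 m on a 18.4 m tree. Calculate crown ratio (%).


Formula: Crown Ratio = (Crown Length / Total Height) * 100
CR = (10.6 m / 18.4 m) * 100
CR = 0.5761 * 100 = 57.6%

57.6


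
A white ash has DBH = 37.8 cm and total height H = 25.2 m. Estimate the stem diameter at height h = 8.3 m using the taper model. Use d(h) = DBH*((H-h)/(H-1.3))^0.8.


Taper: d(h) = DBH * ((H - h) / (H - 1.3))^0.8
Numerator = H - h = 25.2 - 8.3 = 16.9 m
Denominator = H - 1.3 = 25.2 - 1.3 = 23.9 m
Ratio = 16.9 / 23.9 = 0.70711
d = 37.8 * 0.70711^0.8 = 28.6 cm

28.6


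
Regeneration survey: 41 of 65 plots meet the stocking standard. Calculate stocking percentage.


Formula: Stocking % = stocked plots / total plots * 100
Stocking = 41 / 65 * 100
Stocking = 0.6308 * 100 = 63.1%

63.1


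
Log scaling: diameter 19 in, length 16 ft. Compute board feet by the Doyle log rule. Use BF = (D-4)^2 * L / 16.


Doyle: BF = (D - 4)^2 * L / 16
Adjusted diameter = 19 - 4 = 15 in
(D-4)^2 = 15^2 = 225
BF = 225 * 16 / 16 = 225 BF

225


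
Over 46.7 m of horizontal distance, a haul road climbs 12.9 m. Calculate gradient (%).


Formula: Gradient = rise / run * 100
Gradient = 12.9 / 46.7 * 100 = 27.6%

27.6


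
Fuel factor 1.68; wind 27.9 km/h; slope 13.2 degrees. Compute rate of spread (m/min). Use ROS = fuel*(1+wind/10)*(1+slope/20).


Formula: ROS = fuel * (1 + wind/10) * (1 + slope/20)
Wind factor = 1 + 27.9/10 = 3.79
Slope factor = 1 + 13.2/20 = 1.66
ROS = 1.68 * 3.79 * 1.66 = 10.57 m/min

10.57


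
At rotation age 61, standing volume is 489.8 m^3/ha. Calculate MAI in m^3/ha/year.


Formula: MAI = Total Volume / Stand Age
MAI = 489.8 m^3/ha / 61 years
MAI = 8.03 m^3/ha/year

8.03


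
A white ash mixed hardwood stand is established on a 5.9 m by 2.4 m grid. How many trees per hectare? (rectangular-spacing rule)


Formula: TPH = 10000 m^2/ha / (spacing_x * spacing_y)
Area per tree = 5.9 m * 2.4 m = 14.16 m^2
TPH = 10000 / 14.16 = 706 trees/ha

706


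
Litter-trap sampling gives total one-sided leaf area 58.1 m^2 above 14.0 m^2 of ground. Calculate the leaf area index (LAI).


Formula: LAI = total leaf area / ground area  (dimensionless)
LAI = 58.1 m^2 / 14.0 m^2
LAI = 4.15

4.15


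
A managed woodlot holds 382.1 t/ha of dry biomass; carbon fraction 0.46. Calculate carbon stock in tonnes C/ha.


Formula: Carbon Stock = Biomass * Carbon Fraction
C = 382.1 t/ha * 0.46
C = 175.8 t C/ha

175.8


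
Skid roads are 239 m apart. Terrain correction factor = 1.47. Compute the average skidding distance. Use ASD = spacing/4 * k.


Formula: ASD = (spacing / 4) * correction
Uncorrected distance = spacing / 4 = 239 / 4 = 59.75 m
ASD = 59.75 * 1.47 = 88 m

88


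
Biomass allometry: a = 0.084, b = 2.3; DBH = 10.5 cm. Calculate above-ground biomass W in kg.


Formula: W = a * DBH^b  (allometric power law)
DBH^b = 10.5^2.3 = 223.2212
W = 0.084 * 223.2212 = 18.8 kg

18.8


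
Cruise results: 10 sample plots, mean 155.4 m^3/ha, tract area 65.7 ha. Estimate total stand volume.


Formula: Total Volume = Mean Volume per ha * Total Area
Total Volume = 155.4 m^3/ha * 65.7 ha
Total Volume = 10210 m^3

10210


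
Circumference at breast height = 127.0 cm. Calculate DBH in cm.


Formula: DBH = C / pi
DBH = 127.0 / pi
pi = 3.14159...
DBH = 40.4 cm

40.4


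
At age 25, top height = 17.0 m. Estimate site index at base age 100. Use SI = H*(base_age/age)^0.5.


Formula: SI = H_dom * (base_age / age)^0.5
Age ratio = 100 / 25 = 4.0
sqrt(age_ratio) = 2.0
SI = 17.0 * 2.0 = 34.0 m

34.0


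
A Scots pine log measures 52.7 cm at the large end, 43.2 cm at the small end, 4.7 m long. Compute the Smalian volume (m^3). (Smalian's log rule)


Smalian: V = (A1 + A2)/2 * L,  A = pi*(D/200)^2
A1 = pi*(52.7/200)^2 = 0.218128 m^2
A2 = pi*(43.2/200)^2 = 0.146574 m^2
V = (0.218128+0.146574)/2*4.7 = 0.857 m^3

0.857


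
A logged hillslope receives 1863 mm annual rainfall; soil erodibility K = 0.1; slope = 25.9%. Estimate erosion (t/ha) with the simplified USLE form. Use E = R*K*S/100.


Formula: E = R * K * S / 100  (simplified USLE)
R * K = 1863 * 0.1 = 186.3
E = 186.3 * 25.9 / 100 = 48.25 t/ha

48.25


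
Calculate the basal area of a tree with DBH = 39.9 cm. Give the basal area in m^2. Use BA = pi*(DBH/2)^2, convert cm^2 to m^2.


Formula: BA = pi * (DBH/2)^2 / 10000  (cm^2 to m^2)
Radius = DBH/2 = 39.9/2 = 19.95 cm
BA = pi * 19.95^2 / 10000
   = 1250.3617 cm^2 / 10000
   = 0.125 m^2

0.125


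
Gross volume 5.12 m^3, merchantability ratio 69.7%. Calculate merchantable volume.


Formula: MV = V_total * (merchantable_pct / 100)
Merchantable fraction = 69.7% / 100 = 0.697
MV = 5.12 m^3 * 0.697 = 3.569 m^3

3.569


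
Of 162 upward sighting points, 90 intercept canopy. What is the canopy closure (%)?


Formula: Canopy closure = covered points / total points * 100
Closure = 90 / 162 * 100
Closure = 0.5556 * 100 = 55.6%

55.6


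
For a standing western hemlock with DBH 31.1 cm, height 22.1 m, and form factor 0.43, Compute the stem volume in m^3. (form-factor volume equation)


Formula: V = pi * (DBH/200)^2 * H * ff
Radius = DBH/200 = 31.1/200 = 0.1555 m
Radius^2 = 0.1555^2 = 0.02418025 m^2
V = pi * 0.02418025 * 22.1 * 0.43
V = 0.722 m^3

0.722


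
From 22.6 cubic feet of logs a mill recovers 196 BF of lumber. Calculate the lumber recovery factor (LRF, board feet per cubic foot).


Formula: LRF = Lumber Output (BF) / Log Input (ft^3)
LRF = 196 BF / 22.6 ft^3
LRF = 8.67 BF/ft^3

8.67


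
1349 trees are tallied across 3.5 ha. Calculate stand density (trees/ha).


Formula: Stand Density = N_trees / Area_ha
Density = 1349 trees / 3.5 ha
Density = 385 trees/ha

385


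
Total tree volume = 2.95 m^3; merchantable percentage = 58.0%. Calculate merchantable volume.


Formula: MV = V_total * (merchantable_pct / 100)
Merchantable fraction = 58.0% / 100 = 0.58
MV = 2.95 m^3 * 0.58 = 1.711 m^3

1.711


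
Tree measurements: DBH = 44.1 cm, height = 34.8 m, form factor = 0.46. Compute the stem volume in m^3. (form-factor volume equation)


Formula: V = pi * (DBH/200)^2 * H * ff
Radius = DBH/200 = 44.1/200 = 0.2205 m
Radius^2 = 0.2205^2 = 0.04862025 m^2
V = pi * 0.04862025 * 34.8 * 0.46
V = 2.445 m^3

2.445


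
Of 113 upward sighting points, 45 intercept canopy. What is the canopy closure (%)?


Formula: Canopy closure = covered points / total points * 100
Closure = 45 / 113 * 100
Closure = 0.3982 * 100 = 39.8%

39.8


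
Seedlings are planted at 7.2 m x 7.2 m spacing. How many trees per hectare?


Formula: TPH = 10000 m^2/ha / (spacing_x * spacing_y)
Area per tree = 7.2 m * 7.2 m = 51.84 m^2
TPH = 10000 / 51.84 = 193 trees/ha

193


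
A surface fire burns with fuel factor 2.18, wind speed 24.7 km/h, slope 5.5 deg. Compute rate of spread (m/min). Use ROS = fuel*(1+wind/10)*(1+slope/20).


Formula: ROS = fuel * (1 + wind/10) * (1 + slope/20)
Wind factor = 1 + 24.7/10 = 3.47
Slope factor = 1 + 5.5/20 = 1.275
ROS = 2.18 * 3.47 * 1.275 = 9.64 m/min

9.64


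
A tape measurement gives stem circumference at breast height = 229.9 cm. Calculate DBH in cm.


Formula: DBH = C / pi
DBH = 229.9 / pi
pi = 3.14159...
DBH = 73.2 cm

73.2


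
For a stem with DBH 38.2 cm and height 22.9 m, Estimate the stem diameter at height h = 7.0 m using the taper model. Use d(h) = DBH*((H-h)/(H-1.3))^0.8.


Taper: d(h) = DBH * ((H - h) / (H - 1.3))^0.8
Numerator = H - h = 22.9 - 7.0 = 15.9 m
Denominator = H - 1.3 = 22.9 - 1.3 = 21.6 m
Ratio = 15.9 / 21.6 = 0.73611
d = 38.2 * 0.73611^0.8 = 29.9 cm

29.9


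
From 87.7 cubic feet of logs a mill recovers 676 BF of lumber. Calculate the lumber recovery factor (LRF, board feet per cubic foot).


Formula: LRF = Lumber Output (BF) / Log Input (ft^3)
LRF = 676 BF / 87.7 ft^3
LRF = 7.71 BF/ft^3

7.71


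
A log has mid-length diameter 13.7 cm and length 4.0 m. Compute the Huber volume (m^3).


Huber: V = Am * L,  Am = pi*(Dm/200)^2
Am = pi*(13.7/200)^2 = 0.014741 m^2
V = 0.014741*4.0 = 0.059 m^3

0.059


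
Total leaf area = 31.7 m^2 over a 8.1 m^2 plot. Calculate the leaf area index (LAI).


Formula: LAI = total leaf area / ground area  (dimensionless)
LAI = 31.7 m^2 / 8.1 m^2
LAI = 3.91

3.91


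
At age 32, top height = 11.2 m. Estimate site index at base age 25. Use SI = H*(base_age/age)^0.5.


Formula: SI = H_dom * (base_age / age)^0.5
Age ratio = 25 / 32 = 0.78125
sqrt(age_ratio) = 0.88388
SI = 11.2 * 0.88388 = 9.9 m

9.9


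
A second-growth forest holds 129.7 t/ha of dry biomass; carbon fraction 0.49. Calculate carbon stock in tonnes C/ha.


Formula: Carbon Stock = Biomass * Carbon Fraction
C = 129.7 t/ha * 0.49
C = 63.6 t C/ha

63.6


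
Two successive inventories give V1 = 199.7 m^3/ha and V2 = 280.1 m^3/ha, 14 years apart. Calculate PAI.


Formula: PAI = (V_T2 - V_T1) / (T2 - T1)
Volume increment = 280.1 - 199.7 = 80.4 m^3/ha
PAI = 80.4 / 14 = 5.74 m^3/ha/year

5.74


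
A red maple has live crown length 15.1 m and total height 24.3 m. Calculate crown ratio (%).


Formula: Crown Ratio = (Crown Length / Total Height) * 100
CR = (15.1 m / 24.3 m) * 100
CR = 0.6214 * 100 = 62.1%

62.1


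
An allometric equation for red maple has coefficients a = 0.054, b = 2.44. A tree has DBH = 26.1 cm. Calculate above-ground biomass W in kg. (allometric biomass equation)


Formula: W = a * DBH^b  (allometric power law)
DBH^b = 26.1^2.44 = 2861.5599
W = 0.054 * 2861.5599 = 154.5 kg

154.5


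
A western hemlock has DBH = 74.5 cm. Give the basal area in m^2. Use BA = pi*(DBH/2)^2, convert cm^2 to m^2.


Formula: BA = pi * (DBH/2)^2 / 10000  (cm^2 to m^2)
Radius = DBH/2 = 74.5/2 = 37.25 cm
BA = pi * 37.25^2 / 10000
   = 4359.1562 cm^2 / 10000
   = 0.4359 m^2

0.4359


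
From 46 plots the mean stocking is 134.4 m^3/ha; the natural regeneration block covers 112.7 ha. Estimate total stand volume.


Formula: Total Volume = Mean Volume per ha * Total Area
Total Volume = 134.4 m^3/ha * 112.7 ha
Total Volume = 15147 m^3

15147


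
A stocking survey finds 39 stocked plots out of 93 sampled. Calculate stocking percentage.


Formula: Stocking % = stocked plots / total plots * 100
Stocking = 39 / 93 * 100
Stocking = 0.4194 * 100 = 41.9%

41.9


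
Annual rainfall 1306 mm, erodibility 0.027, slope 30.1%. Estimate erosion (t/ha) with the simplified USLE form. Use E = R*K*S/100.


Formula: E = R * K * S / 100  (simplified USLE)
R * K = 1306 * 0.027 = 35.262
E = 35.262 * 30.1 / 100 = 10.61 t/ha

10.61


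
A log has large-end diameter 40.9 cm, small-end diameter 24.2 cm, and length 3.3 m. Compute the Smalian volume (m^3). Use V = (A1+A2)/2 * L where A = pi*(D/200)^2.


Smalian: V = (A1 + A2)/2 * L,  A = pi*(D/200)^2
A1 = pi*(40.9/200)^2 = 0.131382 m^2
A2 = pi*(24.2/200)^2 = 0.045996 m^2
V = (0.131382+0.045996)/2*3.3 = 0.2927 m^3

0.2927


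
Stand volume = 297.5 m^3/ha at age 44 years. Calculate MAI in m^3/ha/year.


Formula: MAI = Total Volume / Stand Age
MAI = 297.5 m^3/ha / 44 years
MAI = 6.76 m^3/ha/year

6.76


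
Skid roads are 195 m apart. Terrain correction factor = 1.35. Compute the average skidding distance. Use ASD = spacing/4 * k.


Formula: ASD = (spacing / 4) * correction
Uncorrected distance = spacing / 4 = 195 / 4 = 48.75 m
ASD = 48.75 * 1.35 = 66 m

66


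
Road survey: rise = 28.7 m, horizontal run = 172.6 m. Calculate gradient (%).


Formula: Gradient = rise / run * 100
Gradient = 28.7 / 172.6 * 100 = 16.6%

16.6


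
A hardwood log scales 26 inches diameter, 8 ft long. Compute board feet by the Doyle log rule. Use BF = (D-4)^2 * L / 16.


Doyle: BF = (D - 4)^2 * L / 16
Adjusted diameter = 26 - 4 = 22 in
(D-4)^2 = 22^2 = 484
BF = 484 * 8 / 16 = 242 BF

242


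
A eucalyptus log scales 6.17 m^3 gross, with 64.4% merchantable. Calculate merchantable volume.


Formula: MV = V_total * (merchantable_pct / 100)
Merchantable fraction = 64.4% / 100 = 0.644
MV = 6.17 m^3 * 0.644 = 3.973 m^3

3.973


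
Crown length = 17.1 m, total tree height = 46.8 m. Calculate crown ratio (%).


Formula: Crown Ratio = (Crown Length / Total Height) * 100
CR = (17.1 m / 46.8 m) * 100
CR = 0.3654 * 100 = 36.5%

36.5


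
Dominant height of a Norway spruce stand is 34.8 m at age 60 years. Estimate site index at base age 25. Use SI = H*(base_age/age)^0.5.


Formula: SI = H_dom * (base_age / age)^0.5
Age ratio = 25 / 60 = 0.41667
sqrt(age_ratio) = 0.6455
SI = 34.8 * 0.6455 = 22.5 m

22.5


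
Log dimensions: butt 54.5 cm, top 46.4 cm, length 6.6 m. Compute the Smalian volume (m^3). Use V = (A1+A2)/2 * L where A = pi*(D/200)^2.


Smalian: V = (A1 + A2)/2 * L,  A = pi*(D/200)^2
A1 = pi*(54.5/200)^2 = 0.233283 m^2
A2 = pi*(46.4/200)^2 = 0.169093 m^2
V = (0.233283+0.169093)/2*6.6 = 1.3278 m^3

1.3278


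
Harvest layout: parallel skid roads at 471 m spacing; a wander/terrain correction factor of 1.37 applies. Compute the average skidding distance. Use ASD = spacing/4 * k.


Formula: ASD = (spacing / 4) * correction
Uncorrected distance = spacing / 4 = 471 / 4 = 117.75 m
ASD = 117.75 * 1.37 = 161 m

161


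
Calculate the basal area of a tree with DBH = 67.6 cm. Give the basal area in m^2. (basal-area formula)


Formula: BA = pi * (DBH/2)^2 / 10000  (cm^2 to m^2)
Radius = DBH/2 = 67.6/2 = 33.8 cm
BA = pi * 33.8^2 / 10000
   = 3589.0811 cm^2 / 10000
   = 0.3589 m^2

0.3589


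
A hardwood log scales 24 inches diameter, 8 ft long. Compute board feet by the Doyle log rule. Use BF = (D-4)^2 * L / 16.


Doyle: BF = (D - 4)^2 * L / 16
Adjusted diameter = 24 - 4 = 20 in
(D-4)^2 = 20^2 = 400
BF = 400 * 8 / 16 = 200 BF

200


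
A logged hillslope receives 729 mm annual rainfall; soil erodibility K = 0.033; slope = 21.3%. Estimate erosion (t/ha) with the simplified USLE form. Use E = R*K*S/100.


Formula: E = R * K * S / 100  (simplified USLE)
R * K = 729 * 0.033 = 24.057
E = 24.057 * 21.3 / 100 = 5.12 t/ha

5.12


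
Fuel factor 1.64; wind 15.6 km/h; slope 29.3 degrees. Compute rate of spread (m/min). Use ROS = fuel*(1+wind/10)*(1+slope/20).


Formula: ROS = fuel * (1 + wind/10) * (1 + slope/20)
Wind factor = 1 + 15.6/10 = 2.56
Slope factor = 1 + 29.3/20 = 2.465
ROS = 1.64 * 2.56 * 2.465 = 10.35 m/min

10.35


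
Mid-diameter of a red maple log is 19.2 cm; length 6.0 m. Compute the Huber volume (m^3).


Huber: V = Am * L,  Am = pi*(Dm/200)^2
Am = pi*(19.2/200)^2 = 0.028953 m^2
V = 0.028953*6.0 = 0.1737 m^3

0.1737


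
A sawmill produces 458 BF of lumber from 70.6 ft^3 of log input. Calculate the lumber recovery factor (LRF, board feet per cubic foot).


Formula: LRF = Lumber Output (BF) / Log Input (ft^3)
LRF = 458 BF / 70.6 ft^3
LRF = 6.49 BF/ft^3

6.49


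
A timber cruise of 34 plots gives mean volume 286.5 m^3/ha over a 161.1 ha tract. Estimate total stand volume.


Formula: Total Volume = Mean Volume per ha * Total Area
Total Volume = 286.5 m^3/ha * 161.1 ha
Total Volume = 46155 m^3

46155


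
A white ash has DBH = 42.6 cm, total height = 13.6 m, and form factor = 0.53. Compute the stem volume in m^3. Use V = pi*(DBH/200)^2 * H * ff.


Formula: V = pi * (DBH/200)^2 * H * ff
Radius = DBH/200 = 42.6/200 = 0.213 m
Radius^2 = 0.213^2 = 0.045369 m^2
V = pi * 0.045369 * 13.6 * 0.53
V = 1.027 m^3

1.027


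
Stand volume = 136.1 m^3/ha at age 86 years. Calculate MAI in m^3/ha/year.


Formula: MAI = Total Volume / Stand Age
MAI = 136.1 m^3/ha / 86 years
MAI = 1.58 m^3/ha/year

1.58


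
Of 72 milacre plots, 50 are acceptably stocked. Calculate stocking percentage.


Formula: Stocking % = stocked plots / total plots * 100
Stocking = 50 / 72 * 100
Stocking = 0.6944 * 100 = 69.4%

69.4


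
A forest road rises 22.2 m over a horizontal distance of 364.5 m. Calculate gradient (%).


Formula: Gradient = rise / run * 100
Gradient = 22.2 / 364.5 * 100 = 6.1%

6.1


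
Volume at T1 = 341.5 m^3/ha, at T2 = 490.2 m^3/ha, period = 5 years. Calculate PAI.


Formula: PAI = (V_T2 - V_T1) / (T2 - T1)
Volume increment = 490.2 - 341.5 = 148.7 m^3/ha
PAI = 148.7 / 5 = 29.74 m^3/ha/year

29.74


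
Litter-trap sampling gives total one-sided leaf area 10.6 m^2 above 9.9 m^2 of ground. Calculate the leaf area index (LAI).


Formula: LAI = total leaf area / ground area  (dimensionless)
LAI = 10.6 m^2 / 9.9 m^2
LAI = 1.07

1.07


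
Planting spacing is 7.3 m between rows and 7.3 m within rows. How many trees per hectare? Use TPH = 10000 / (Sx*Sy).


Formula: TPH = 10000 m^2/ha / (spacing_x * spacing_y)
Area per tree = 7.3 m * 7.3 m = 53.29 m^2
TPH = 10000 / 53.29 = 188 trees/ha

188


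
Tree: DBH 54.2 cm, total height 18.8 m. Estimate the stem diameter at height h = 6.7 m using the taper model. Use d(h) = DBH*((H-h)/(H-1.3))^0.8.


Taper: d(h) = DBH * ((H - h) / (H - 1.3))^0.8
Numerator = H - h = 18.8 - 6.7 = 12.1 m
Denominator = H - 1.3 = 18.8 - 1.3 = 17.5 m
Ratio = 12.1 / 17.5 = 0.69143
d = 54.2 * 0.69143^0.8 = 40.3 cm

40.3


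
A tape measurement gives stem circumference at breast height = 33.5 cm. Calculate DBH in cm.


Formula: DBH = C / pi
DBH = 33.5 / pi
pi = 3.14159...
DBH = 10.7 cm

10.7


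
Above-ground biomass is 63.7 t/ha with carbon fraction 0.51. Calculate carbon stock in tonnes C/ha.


Formula: Carbon Stock = Biomass * Carbon Fraction
C = 63.7 t/ha * 0.51
C = 32.5 t C/ha

32.5


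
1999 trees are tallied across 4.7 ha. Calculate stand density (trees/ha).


Formula: Stand Density = N_trees / Area_ha
Density = 1999 trees / 4.7 ha
Density = 425 trees/ha

425


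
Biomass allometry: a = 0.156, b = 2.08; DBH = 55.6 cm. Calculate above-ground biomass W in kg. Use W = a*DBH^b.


Formula: W = a * DBH^b  (allometric power law)
DBH^b = 55.6^2.08 = 4263.395
W = 0.156 * 4263.395 = 665.1 kg

665.1


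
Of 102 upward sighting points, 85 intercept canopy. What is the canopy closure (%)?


Formula: Canopy closure = covered points / total points * 100
Closure = 85 / 102 * 100
Closure = 0.8333 * 100 = 83.3%

83.3


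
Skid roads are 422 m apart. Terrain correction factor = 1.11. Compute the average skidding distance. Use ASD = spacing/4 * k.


Formula: ASD = (spacing / 4) * correction
Uncorrected distance = spacing / 4 = 422 / 4 = 105.5 m
ASD = 105.5 * 1.11 = 117 m

117


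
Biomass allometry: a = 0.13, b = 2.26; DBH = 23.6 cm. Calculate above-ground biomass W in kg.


Formula: W = a * DBH^b  (allometric power law)
DBH^b = 23.6^2.26 = 1267.0132
W = 0.13 * 1267.0132 = 164.7 kg

164.7


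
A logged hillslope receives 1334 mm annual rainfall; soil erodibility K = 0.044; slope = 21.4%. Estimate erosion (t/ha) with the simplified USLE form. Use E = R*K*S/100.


Formula: E = R * K * S / 100  (simplified USLE)
R * K = 1334 * 0.044 = 58.696
E = 58.696 * 21.4 / 100 = 12.56 t/ha

12.56


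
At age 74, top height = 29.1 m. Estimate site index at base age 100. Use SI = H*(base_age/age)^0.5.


Formula: SI = H_dom * (base_age / age)^0.5
Age ratio = 100 / 74 = 1.35135
sqrt(age_ratio) = 1.16248
SI = 29.1 * 1.16248 = 33.8 m

33.8


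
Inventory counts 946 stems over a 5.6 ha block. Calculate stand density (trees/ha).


Formula: Stand Density = N_trees / Area_ha
Density = 946 trees / 5.6 ha
Density = 169 trees/ha

169


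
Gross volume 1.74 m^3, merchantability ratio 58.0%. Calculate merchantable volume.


Formula: MV = V_total * (merchantable_pct / 100)
Merchantable fraction = 58.0% / 100 = 0.58
MV = 1.74 m^3 * 0.58 = 1.009 m^3

1.009


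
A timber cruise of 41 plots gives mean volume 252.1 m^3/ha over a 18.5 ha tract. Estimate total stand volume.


Formula: Total Volume = Mean Volume per ha * Total Area
Total Volume = 252.1 m^3/ha * 18.5 ha
Total Volume = 4664 m^3

4664


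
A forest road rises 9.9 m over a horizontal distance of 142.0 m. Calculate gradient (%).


Formula: Gradient = rise / run * 100
Gradient = 9.9 / 142.0 * 100 = 7.0%

7.0


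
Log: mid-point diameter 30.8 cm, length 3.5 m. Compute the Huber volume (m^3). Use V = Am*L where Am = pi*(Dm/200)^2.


Huber: V = Am * L,  Am = pi*(Dm/200)^2
Am = pi*(30.8/200)^2 = 0.074506 m^2
V = 0.074506*3.5 = 0.2608 m^3

0.2608


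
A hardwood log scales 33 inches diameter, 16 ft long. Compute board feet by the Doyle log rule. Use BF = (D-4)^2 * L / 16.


Doyle: BF = (D - 4)^2 * L / 16
Adjusted diameter = 33 - 4 = 29 in
(D-4)^2 = 29^2 = 841
BF = 841 * 16 / 16 = 841 BF

841


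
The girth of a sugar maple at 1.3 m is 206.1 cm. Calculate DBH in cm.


Formula: DBH = C / pi
DBH = 206.1 / pi
pi = 3.14159...
DBH = 65.6 cm

65.6


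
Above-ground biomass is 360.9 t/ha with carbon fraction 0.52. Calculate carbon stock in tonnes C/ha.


Formula: Carbon Stock = Biomass * Carbon Fraction
C = 360.9 t/ha * 0.52
C = 187.7 t C/ha

187.7


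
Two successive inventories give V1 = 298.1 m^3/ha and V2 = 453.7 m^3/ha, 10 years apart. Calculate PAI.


Formula: PAI = (V_T2 - V_T1) / (T2 - T1)
Volume increment = 453.7 - 298.1 = 155.6 m^3/ha
PAI = 155.6 / 10 = 15.56 m^3/ha/year

15.56


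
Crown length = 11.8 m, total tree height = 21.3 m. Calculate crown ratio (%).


Formula: Crown Ratio = (Crown Length / Total Height) * 100
CR = (11.8 m / 21.3 m) * 100
CR = 0.554 * 100 = 55.4%

55.4


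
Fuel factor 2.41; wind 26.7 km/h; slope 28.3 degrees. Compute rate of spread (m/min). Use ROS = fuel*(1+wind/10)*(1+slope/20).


Formula: ROS = fuel * (1 + wind/10) * (1 + slope/20)
Wind factor = 1 + 26.7/10 = 3.67
Slope factor = 1 + 28.3/20 = 2.415
ROS = 2.41 * 3.67 * 2.415 = 21.36 m/min

21.36


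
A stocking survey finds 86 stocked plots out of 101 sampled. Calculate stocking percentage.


Formula: Stocking % = stocked plots / total plots * 100
Stocking = 86 / 101 * 100
Stocking = 0.8515 * 100 = 85.1%

85.1


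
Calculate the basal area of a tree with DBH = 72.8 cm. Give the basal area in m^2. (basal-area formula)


Formula: BA = pi * (DBH/2)^2 / 10000  (cm^2 to m^2)
Radius = DBH/2 = 72.8/2 = 36.4 cm
BA = pi * 36.4^2 / 10000
   = 4162.4846 cm^2 / 10000
   = 0.4162 m^2

0.4162


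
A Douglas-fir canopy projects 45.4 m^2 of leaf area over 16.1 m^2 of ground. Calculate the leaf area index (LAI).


Formula: LAI = total leaf area / ground area  (dimensionless)
LAI = 45.4 m^2 / 16.1 m^2
LAI = 2.82

2.82


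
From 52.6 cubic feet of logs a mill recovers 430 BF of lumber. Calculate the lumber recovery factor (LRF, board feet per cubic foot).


Formula: LRF = Lumber Output (BF) / Log Input (ft^3)
LRF = 430 BF / 52.6 ft^3
LRF = 8.17 BF/ft^3

8.17


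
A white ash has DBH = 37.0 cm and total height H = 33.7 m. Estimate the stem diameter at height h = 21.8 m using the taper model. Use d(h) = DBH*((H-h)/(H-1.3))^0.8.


Taper: d(h) = DBH * ((H - h) / (H - 1.3))^0.8
Numerator = H - h = 33.7 - 21.8 = 11.9 m
Denominator = H - 1.3 = 33.7 - 1.3 = 32.4 m
Ratio = 11.9 / 32.4 = 0.36728
d = 37.0 * 0.36728^0.8 = 16.6 cm

16.6


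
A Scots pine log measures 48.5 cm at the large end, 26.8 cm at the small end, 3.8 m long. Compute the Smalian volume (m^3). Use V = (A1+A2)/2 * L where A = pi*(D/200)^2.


Smalian: V = (A1 + A2)/2 * L,  A = pi*(D/200)^2
A1 = pi*(48.5/200)^2 = 0.184745 m^2
A2 = pi*(26.8/200)^2 = 0.05641 m^2
V = (0.184745+0.05641)/2*3.8 = 0.4582 m^3

0.4582


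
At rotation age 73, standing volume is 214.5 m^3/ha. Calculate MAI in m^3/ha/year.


Formula: MAI = Total Volume / Stand Age
MAI = 214.5 m^3/ha / 73 years
MAI = 2.94 m^3/ha/year

2.94


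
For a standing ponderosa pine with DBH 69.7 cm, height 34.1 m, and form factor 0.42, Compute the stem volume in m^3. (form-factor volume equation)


Formula: V = pi * (DBH/200)^2 * H * ff
Radius = DBH/200 = 69.7/200 = 0.3485 m
Radius^2 = 0.3485^2 = 0.12145225 m^2
V = pi * 0.12145225 * 34.1 * 0.42
V = 5.465 m^3

5.465


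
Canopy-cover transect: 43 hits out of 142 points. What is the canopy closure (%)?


Formula: Canopy closure = covered points / total points * 100
Closure = 43 / 142 * 100
Closure = 0.3028 * 100 = 30.3%

30.3


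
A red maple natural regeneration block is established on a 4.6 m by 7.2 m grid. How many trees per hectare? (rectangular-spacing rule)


Formula: TPH = 10000 m^2/ha / (spacing_x * spacing_y)
Area per tree = 4.6 m * 7.2 m = 33.12 m^2
TPH = 10000 / 33.12 = 302 trees/ha

302


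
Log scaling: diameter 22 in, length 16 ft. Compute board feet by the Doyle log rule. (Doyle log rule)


Doyle: BF = (D - 4)^2 * L / 16
Adjusted diameter = 22 - 4 = 18 in
(D-4)^2 = 18^2 = 324
BF = 324 * 16 / 16 = 324 BF

324


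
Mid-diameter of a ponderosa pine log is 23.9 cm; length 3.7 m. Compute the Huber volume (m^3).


Huber: V = Am * L,  Am = pi*(Dm/200)^2
Am = pi*(23.9/200)^2 = 0.044863 m^2
V = 0.044863*3.7 = 0.166 m^3

0.166


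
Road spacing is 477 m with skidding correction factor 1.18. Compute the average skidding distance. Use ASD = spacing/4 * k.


Formula: ASD = (spacing / 4) * correction
Uncorrected distance = spacing / 4 = 477 / 4 = 119.25 m
ASD = 119.25 * 1.18 = 141 m

141


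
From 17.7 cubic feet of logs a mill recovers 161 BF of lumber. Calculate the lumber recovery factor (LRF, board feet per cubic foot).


Formula: LRF = Lumber Output (BF) / Log Input (ft^3)
LRF = 161 BF / 17.7 ft^3
LRF = 9.1 BF/ft^3

9.1


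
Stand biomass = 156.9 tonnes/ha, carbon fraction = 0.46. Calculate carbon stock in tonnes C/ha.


Formula: Carbon Stock = Biomass * Carbon Fraction
C = 156.9 t/ha * 0.46
C = 72.2 t C/ha

72.2


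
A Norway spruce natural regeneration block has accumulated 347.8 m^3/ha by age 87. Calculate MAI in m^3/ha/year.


Formula: MAI = Total Volume / Stand Age
MAI = 347.8 m^3/ha / 87 years
MAI = 4.0 m^3/ha/year

4.0


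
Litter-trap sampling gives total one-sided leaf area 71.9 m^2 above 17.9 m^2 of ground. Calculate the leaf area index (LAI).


Formula: LAI = total leaf area / ground area  (dimensionless)
LAI = 71.9 m^2 / 17.9 m^2
LAI = 4.02

4.02


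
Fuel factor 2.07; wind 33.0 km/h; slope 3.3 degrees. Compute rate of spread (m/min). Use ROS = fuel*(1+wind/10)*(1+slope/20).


Formula: ROS = fuel * (1 + wind/10) * (1 + slope/20)
Wind factor = 1 + 33.0/10 = 4.3
Slope factor = 1 + 3.3/20 = 1.165
ROS = 2.07 * 4.3 * 1.165 = 10.37 m/min

10.37


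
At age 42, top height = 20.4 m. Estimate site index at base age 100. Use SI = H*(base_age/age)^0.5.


Formula: SI = H_dom * (base_age / age)^0.5
Age ratio = 100 / 42 = 2.38095
sqrt(age_ratio) = 1.54303
SI = 20.4 * 1.54303 = 31.5 m

31.5


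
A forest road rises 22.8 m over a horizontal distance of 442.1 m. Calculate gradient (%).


Formula: Gradient = rise / run * 100
Gradient = 22.8 / 442.1 * 100 = 5.2%

5.2


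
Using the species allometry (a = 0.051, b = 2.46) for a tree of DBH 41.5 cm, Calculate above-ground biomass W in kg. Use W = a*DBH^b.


Formula: W = a * DBH^b  (allometric power law)
DBH^b = 41.5^2.46 = 9558.6887
W = 0.051 * 9558.6887 = 487.5 kg

487.5


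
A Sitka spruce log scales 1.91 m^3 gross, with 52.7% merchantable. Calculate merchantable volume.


Formula: MV = V_total * (merchantable_pct / 100)
Merchantable fraction = 52.7% / 100 = 0.527
MV = 1.91 m^3 * 0.527 = 1.007 m^3

1.007


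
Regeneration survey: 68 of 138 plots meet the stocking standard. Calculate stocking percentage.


Formula: Stocking % = stocked plots / total plots * 100
Stocking = 68 / 138 * 100
Stocking = 0.4928 * 100 = 49.3%

49.3


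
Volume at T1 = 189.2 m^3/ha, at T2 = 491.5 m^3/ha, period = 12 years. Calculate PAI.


Formula: PAI = (V_T2 - V_T1) / (T2 - T1)
Volume increment = 491.5 - 189.2 = 302.3 m^3/ha
PAI = 302.3 / 12 = 25.19 m^3/ha/year

25.19


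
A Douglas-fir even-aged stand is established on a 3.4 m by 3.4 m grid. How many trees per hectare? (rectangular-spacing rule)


Formula: TPH = 10000 m^2/ha / (spacing_x * spacing_y)
Area per tree = 3.4 m * 3.4 m = 11.56 m^2
TPH = 10000 / 11.56 = 865 trees/ha

865


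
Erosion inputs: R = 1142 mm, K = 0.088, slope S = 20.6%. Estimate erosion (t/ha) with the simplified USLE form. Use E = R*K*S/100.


Formula: E = R * K * S / 100  (simplified USLE)
R * K = 1142 * 0.088 = 100.496
E = 100.496 * 20.6 / 100 = 20.7 t/ha

20.7


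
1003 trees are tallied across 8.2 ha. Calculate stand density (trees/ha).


Formula: Stand Density = N_trees / Area_ha
Density = 1003 trees / 8.2 ha
Density = 122 trees/ha

122


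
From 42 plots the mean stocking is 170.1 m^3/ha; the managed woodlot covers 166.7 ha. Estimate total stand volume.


Formula: Total Volume = Mean Volume per ha * Total Area
Total Volume = 170.1 m^3/ha * 166.7 ha
Total Volume = 28356 m^3

28356


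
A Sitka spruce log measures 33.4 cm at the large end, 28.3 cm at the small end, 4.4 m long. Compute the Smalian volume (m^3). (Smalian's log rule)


Smalian: V = (A1 + A2)/2 * L,  A = pi*(D/200)^2
A1 = pi*(33.4/200)^2 = 0.087616 m^2
A2 = pi*(28.3/200)^2 = 0.062902 m^2
V = (0.087616+0.062902)/2*4.4 = 0.3311 m^3

0.3311
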